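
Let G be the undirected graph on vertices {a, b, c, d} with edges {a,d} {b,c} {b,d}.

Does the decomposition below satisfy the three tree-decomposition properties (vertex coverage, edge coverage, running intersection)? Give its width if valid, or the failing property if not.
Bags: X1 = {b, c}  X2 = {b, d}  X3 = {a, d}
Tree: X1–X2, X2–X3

Vertex coverage: the bags together contain {a, b, c, d}, the full vertex set. Edge coverage: each edge of G has both endpoints in at least one bag. Running intersection: for every vertex, the bags containing it form a connected subtree. All three properties hold, so this is a valid tree decomposition of width max|bag| − 1 = 1, and hence tw(G) ≤ 1.

Yes; width 1.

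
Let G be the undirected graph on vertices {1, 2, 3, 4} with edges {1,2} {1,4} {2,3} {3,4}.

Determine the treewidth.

2

A width-2 tree decomposition is:
Bags: B1 = {1, 2, 3}  B2 = {1, 3, 4}
Tree: B1–B2
Each bag holds 3 vertices, so the decomposition has width 2, which upper-bounds the treewidth. Since 3–2–1–4–3 is a cycle in G, G is not acyclic. Forests are exactly the graphs of treewidth ≤ 1, so tw(G) ≥ 2. Hence tw(G) = 2 exactly.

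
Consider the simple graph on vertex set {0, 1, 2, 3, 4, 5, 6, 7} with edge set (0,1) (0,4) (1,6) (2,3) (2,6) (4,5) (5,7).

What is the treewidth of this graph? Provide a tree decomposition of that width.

Every bag has size at most 2, so the width is 2 − 1 = 1 and tw(G) ≤ 1. Since G has at least one edge (e.g. 3–2), it is not an edgeless graph, so tw(G) ≥ 1. Hence tw(G) = 1 exactly.

Treewidth 1.
Bags: B1 = {2, 3}  B2 = {2, 6}  B3 = {1, 6}  B4 = {0, 1}  B5 = {0, 4}  B6 = {4, 5}  B7 = {5, 7}
Tree: B1–B2, B2–B3, B3–B4, B4–B5, B5–B6, B6–B7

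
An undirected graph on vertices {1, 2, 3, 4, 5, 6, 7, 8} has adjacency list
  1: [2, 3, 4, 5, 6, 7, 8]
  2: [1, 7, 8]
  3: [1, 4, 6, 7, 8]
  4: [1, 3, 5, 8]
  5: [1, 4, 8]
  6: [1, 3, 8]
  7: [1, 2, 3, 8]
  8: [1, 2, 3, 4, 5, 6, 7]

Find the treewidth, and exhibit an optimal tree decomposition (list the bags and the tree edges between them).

The largest bag has 4 vertices, giving width 3; this decomposition certifies tw(G) ≤ 3. For the lower bound, the 4 vertices {1, 2, 7, 8} are pairwise adjacent, and any tree decomposition puts a clique entirely inside one bag — forcing width ≥ 3. Therefore the treewidth is 3.

Treewidth 3.
One optimal decomposition is:
Bags: B1 = {1, 3, 4, 8}  B2 = {1, 4, 5, 8}  B3 = {1, 3, 6, 8}  B4 = {1, 3, 7, 8}  B5 = {1, 2, 7, 8}
Tree: B1–B2, B1–B3, B3–B4, B4–B5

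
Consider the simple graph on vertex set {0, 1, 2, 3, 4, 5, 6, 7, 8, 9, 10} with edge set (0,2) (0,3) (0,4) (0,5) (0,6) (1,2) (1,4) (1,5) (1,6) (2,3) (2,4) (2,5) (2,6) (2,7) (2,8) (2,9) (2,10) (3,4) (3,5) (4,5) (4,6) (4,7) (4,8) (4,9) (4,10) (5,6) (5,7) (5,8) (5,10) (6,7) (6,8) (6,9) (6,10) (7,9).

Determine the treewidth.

A width-4 tree decomposition is:
Bags: B1 = {2, 4, 5, 6, 7}  B2 = {1, 2, 4, 5, 6}  B3 = {0, 2, 4, 5, 6}  B4 = {2, 4, 5, 6, 8}  B5 = {2, 4, 5, 6, 10}  B6 = {2, 4, 6, 7, 9}  B7 = {0, 2, 3, 4, 5}
Tree: B1–B2, B1–B3, B1–B4, B1–B5, B1–B6, B3–B7
Each bag holds 5 vertices, so the decomposition has width 4, which upper-bounds the treewidth. For the lower bound, the 5 vertices {2, 4, 6, 7, 9} are pairwise adjacent, and any tree decomposition puts a clique entirely inside one bag — forcing width ≥ 4. The upper and lower bounds meet at 4, so that is the treewidth.

4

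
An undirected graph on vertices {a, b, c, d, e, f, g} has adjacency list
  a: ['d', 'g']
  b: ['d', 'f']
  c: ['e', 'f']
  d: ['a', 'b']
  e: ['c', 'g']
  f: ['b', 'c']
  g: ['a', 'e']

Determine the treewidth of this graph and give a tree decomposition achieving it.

Treewidth 2.
One such decomposition:
Bags: B1 = {b, d, f}  B2 = {a, d, f}  B3 = {a, f, g}  B4 = {e, f, g}  B5 = {c, e, f}
Tree: B1–B2, B2–B3, B3–B4, B4–B5

Every bag has size at most 3, so the width is 3 − 1 = 2 and tw(G) ≤ 2. The edges f–b–d–a–g–e–c–f form a cycle, so G is not a tree and its treewidth is at least 2. Therefore the treewidth is 2.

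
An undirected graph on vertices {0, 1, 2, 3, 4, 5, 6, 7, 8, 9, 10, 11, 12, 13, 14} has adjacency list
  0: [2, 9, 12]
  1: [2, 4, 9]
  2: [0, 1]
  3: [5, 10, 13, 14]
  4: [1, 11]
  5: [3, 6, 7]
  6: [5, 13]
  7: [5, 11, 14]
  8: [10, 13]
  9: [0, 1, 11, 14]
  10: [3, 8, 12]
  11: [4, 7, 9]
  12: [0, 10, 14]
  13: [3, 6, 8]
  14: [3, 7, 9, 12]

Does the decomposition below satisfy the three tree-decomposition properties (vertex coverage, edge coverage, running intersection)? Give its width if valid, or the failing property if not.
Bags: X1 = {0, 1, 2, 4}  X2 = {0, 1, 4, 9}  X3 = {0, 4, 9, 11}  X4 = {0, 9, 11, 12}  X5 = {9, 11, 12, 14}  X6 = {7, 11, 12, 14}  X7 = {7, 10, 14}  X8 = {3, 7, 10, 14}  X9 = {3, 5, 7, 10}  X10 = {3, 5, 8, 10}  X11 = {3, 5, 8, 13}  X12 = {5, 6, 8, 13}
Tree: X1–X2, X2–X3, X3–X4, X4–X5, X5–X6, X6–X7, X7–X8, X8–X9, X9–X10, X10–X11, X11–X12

No — edge (12,10) lies in no bag.

A tree decomposition must satisfy three properties: every vertex lies in some bag; for every edge, both endpoints lie together in some bag; and for every vertex, the bags containing it form a connected subtree. Here edge (12,10) lies in no bag, so the decomposition is invalid.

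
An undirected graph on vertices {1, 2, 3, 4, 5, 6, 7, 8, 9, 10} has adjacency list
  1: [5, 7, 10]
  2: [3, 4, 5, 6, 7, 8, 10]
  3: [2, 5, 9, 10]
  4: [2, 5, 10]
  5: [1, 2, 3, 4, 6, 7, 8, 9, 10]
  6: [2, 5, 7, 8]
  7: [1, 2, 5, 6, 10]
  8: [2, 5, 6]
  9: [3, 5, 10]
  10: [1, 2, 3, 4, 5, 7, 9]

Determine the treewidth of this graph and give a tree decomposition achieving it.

Each bag holds 4 vertices, so the decomposition has width 3, which upper-bounds the treewidth. Conversely, {1, 5, 7, 10} is a clique of size 4, and the vertices of any clique must share a bag in every tree decomposition; so some bag has ≥ 4 vertices and tw(G) ≥ 3. Combining the bounds, tw(G) = 3.

Treewidth 3.
One optimal decomposition is:
Bags: B1 = {2, 4, 5, 10}  B2 = {2, 3, 5, 10}  B3 = {2, 5, 7, 10}  B4 = {2, 5, 6, 7}  B5 = {2, 5, 6, 8}  B6 = {1, 5, 7, 10}  B7 = {3, 5, 9, 10}
Tree: B1–B2, B1–B3, B3–B4, B4–B5, B3–B6, B2–B7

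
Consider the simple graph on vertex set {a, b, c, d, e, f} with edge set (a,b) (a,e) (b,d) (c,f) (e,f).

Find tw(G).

A width-1 tree decomposition is:
Bags: B1 = {b, d}  B2 = {a, b}  B3 = {a, e}  B4 = {e, f}  B5 = {c, f}
Tree: B1–B2, B2–B3, B3–B4, B4–B5
The largest bag has 2 vertices, giving width 1; this decomposition certifies tw(G) ≤ 1. G has an edge, so its treewidth is at least 1. Combining the bounds, tw(G) = 1.

1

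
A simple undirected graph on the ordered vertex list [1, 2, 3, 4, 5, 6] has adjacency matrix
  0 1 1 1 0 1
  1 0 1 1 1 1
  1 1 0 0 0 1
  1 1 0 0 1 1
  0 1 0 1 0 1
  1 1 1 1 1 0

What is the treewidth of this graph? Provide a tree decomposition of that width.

Treewidth 3.
One such decomposition:
Bags: B1 = {1, 2, 3, 6}  B2 = {1, 2, 4, 6}  B3 = {2, 4, 5, 6}
Tree: B1–B2, B2–B3

Every bag has size at most 4, so the width is 4 − 1 = 3 and tw(G) ≤ 3. For the lower bound, the 4 vertices {1, 2, 3, 6} are pairwise adjacent, and any tree decomposition puts a clique entirely inside one bag — forcing width ≥ 3. Hence tw(G) = 3 exactly.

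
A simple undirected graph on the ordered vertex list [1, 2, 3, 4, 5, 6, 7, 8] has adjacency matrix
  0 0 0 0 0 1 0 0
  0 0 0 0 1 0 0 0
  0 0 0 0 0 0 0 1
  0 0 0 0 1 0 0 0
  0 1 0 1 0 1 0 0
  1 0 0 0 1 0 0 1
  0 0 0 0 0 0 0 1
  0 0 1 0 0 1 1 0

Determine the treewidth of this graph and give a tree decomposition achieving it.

Treewidth 1.
One optimal decomposition is:
Bags: B1 = {7, 8}  B2 = {6, 8}  B3 = {5, 6}  B4 = {3, 8}  B5 = {4, 5}  B6 = {2, 5}  B7 = {1, 6}
Tree: B1–B2, B2–B3, B2–B4, B3–B5, B5–B6, B3–B7

Each bag holds 2 vertices, so the decomposition has width 1, which upper-bounds the treewidth. Since G has at least one edge (e.g. 7–8), it is not an edgeless graph, so tw(G) ≥ 1. The upper and lower bounds meet at 1, so that is the treewidth.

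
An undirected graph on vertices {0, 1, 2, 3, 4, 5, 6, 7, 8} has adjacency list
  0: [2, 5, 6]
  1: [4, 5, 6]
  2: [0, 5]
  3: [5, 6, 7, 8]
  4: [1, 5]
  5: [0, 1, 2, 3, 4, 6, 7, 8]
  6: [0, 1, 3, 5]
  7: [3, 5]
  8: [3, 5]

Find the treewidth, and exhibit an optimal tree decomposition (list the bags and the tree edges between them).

Each bag holds 3 vertices, so the decomposition has width 2, which upper-bounds the treewidth. For the lower bound, the 3 vertices {0, 2, 5} are pairwise adjacent, and any tree decomposition puts a clique entirely inside one bag — forcing width ≥ 2. Therefore the treewidth is 2.

Treewidth 2.
One optimal decomposition is:
Bags: B1 = {0, 5, 6}  B2 = {1, 5, 6}  B3 = {3, 5, 6}  B4 = {0, 2, 5}  B5 = {3, 5, 8}  B6 = {1, 4, 5}  B7 = {3, 5, 7}
Tree: B1–B2, B1–B3, B1–B4, B3–B5, B2–B6, B3–B7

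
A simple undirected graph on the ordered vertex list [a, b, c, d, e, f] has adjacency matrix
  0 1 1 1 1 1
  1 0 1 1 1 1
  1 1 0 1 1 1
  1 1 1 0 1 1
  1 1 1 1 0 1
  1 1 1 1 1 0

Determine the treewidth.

A width-5 tree decomposition is:
Bags: B1 = {a, b, c, d, e, f}
Tree: (single bag)
A single bag containing all 6 vertices is trivially a valid decomposition of width 5. For the lower bound, the 6 vertices {a, b, c, d, e, f} are pairwise adjacent, and any tree decomposition puts a clique entirely inside one bag — forcing width ≥ 5. Therefore the treewidth is 5.

5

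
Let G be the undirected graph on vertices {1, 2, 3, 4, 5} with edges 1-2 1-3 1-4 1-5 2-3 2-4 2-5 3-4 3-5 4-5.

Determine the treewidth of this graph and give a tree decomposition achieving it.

Treewidth 4.
Bags: B1 = {1, 2, 3, 4, 5}
Tree: (single bag)

A single bag containing all 5 vertices is trivially a valid decomposition of width 4. Conversely, {1, 2, 3, 4, 5} is a clique of size 5, and the vertices of any clique must share a bag in every tree decomposition; so some bag has ≥ 5 vertices and tw(G) ≥ 4. Hence tw(G) = 4 exactly.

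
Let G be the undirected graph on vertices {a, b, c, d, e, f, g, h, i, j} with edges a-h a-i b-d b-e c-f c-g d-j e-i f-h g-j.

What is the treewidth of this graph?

2

A width-2 tree decomposition is:
Bags: B1 = {a, f, h}  B2 = {a, c, f}  B3 = {a, c, g}  B4 = {a, g, j}  B5 = {a, d, j}  B6 = {a, b, d}  B7 = {a, b, e}  B8 = {a, e, i}
Tree: B1–B2, B2–B3, B3–B4, B4–B5, B5–B6, B6–B7, B7–B8
The largest bag has 3 vertices, giving width 2; this decomposition certifies tw(G) ≤ 2. The edges a–h–f–c–g–j–d–b–e–i–a form a cycle, so G is not a tree and its treewidth is at least 2. Combining the bounds, tw(G) = 2.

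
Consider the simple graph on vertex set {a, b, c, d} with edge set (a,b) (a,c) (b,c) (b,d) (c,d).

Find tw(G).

2

A width-2 tree decomposition is:
Bags: B1 = {a, b, c}  B2 = {b, c, d}
Tree: B1–B2
Each bag holds 3 vertices, so the decomposition has width 2, which upper-bounds the treewidth. Conversely, {b, c, d} is a clique of size 3, and the vertices of any clique must share a bag in every tree decomposition; so some bag has ≥ 3 vertices and tw(G) ≥ 2. Combining the bounds, tw(G) = 2.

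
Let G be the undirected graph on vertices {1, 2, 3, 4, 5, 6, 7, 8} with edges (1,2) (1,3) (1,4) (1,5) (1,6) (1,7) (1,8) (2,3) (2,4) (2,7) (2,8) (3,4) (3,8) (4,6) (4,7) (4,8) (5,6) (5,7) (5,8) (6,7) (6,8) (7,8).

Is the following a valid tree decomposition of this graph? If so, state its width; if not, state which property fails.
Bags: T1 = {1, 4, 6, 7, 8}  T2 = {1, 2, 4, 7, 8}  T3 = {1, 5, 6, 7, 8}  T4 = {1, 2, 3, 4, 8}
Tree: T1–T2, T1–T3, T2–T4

Yes; width 4.

Every vertex of G appears in some bag (union = {1, 2, 3, 4, 5, 6, 7, 8}); every edge is covered by a bag; and for each vertex v the set of bags containing v is connected in the bag tree. The decomposition is therefore valid. The largest bag has 5 vertices, so the width is 4.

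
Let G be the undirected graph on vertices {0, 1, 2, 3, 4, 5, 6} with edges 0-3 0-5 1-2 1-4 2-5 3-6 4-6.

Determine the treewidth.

A width-2 tree decomposition is:
Bags: B1 = {0, 3, 5}  B2 = {3, 5, 6}  B3 = {4, 5, 6}  B4 = {1, 4, 5}  B5 = {1, 2, 5}
Tree: B1–B2, B2–B3, B3–B4, B4–B5
Each bag holds 3 vertices, so the decomposition has width 2, which upper-bounds the treewidth. The edges 5–0–3–6–4–1–2–5 form a cycle, so G is not a tree and its treewidth is at least 2. Combining the bounds, tw(G) = 2.

2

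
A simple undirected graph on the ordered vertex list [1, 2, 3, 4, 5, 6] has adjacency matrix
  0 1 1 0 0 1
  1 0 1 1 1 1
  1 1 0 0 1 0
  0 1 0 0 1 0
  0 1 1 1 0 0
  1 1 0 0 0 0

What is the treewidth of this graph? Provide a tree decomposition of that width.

Treewidth 2.
Bags: B1 = {1, 2, 3}  B2 = {2, 3, 5}  B3 = {1, 2, 6}  B4 = {2, 4, 5}
Tree: B1–B2, B1–B3, B2–B4

The largest bag has 3 vertices, giving width 2; this decomposition certifies tw(G) ≤ 2. On the other hand G contains the 3-clique {1, 2, 3}. A clique must lie in a single bag of any decomposition, so no decomposition can have width below 2. Therefore the treewidth is 2.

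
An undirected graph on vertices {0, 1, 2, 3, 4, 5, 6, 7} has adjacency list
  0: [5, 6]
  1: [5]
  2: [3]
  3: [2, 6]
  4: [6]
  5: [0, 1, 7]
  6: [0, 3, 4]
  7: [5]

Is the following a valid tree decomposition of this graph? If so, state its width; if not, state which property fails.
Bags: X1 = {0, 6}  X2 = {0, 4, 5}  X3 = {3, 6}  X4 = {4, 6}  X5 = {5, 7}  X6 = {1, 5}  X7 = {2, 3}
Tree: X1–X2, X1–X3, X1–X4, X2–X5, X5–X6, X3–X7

No — bags containing vertex 4 are not connected in the tree.

A tree decomposition must satisfy three properties: every vertex lies in some bag; for every edge, both endpoints lie together in some bag; and for every vertex, the bags containing it form a connected subtree. Here bags containing vertex 4 are not connected in the tree, so the decomposition is invalid.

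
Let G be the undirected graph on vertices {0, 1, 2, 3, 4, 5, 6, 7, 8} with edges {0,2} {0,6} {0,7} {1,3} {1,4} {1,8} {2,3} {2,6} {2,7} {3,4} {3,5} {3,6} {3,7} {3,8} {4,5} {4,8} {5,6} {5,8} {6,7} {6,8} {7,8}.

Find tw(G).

A width-3 tree decomposition is:
Bags: B1 = {3, 5, 6, 8}  B2 = {3, 4, 5, 8}  B3 = {3, 6, 7, 8}  B4 = {2, 3, 6, 7}  B5 = {0, 2, 6, 7}  B6 = {1, 3, 4, 8}
Tree: B1–B2, B1–B3, B3–B4, B4–B5, B2–B6
The largest bag has 4 vertices, giving width 3; this decomposition certifies tw(G) ≤ 3. For the lower bound, the 4 vertices {0, 2, 6, 7} are pairwise adjacent, and any tree decomposition puts a clique entirely inside one bag — forcing width ≥ 3. Combining the bounds, tw(G) = 3.

3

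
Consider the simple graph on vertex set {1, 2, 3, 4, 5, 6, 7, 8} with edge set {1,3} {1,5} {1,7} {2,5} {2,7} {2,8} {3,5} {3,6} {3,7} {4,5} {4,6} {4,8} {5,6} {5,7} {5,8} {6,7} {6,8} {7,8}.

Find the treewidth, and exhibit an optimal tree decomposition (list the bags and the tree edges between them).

Treewidth 3.
One optimal decomposition is:
Bags: B1 = {5, 6, 7, 8}  B2 = {4, 5, 6, 8}  B3 = {3, 5, 6, 7}  B4 = {1, 3, 5, 7}  B5 = {2, 5, 7, 8}
Tree: B1–B2, B1–B3, B3–B4, B1–B5

The largest bag has 4 vertices, giving width 3; this decomposition certifies tw(G) ≤ 3. Conversely, {4, 5, 6, 8} is a clique of size 4, and the vertices of any clique must share a bag in every tree decomposition; so some bag has ≥ 4 vertices and tw(G) ≥ 3. Therefore the treewidth is 3.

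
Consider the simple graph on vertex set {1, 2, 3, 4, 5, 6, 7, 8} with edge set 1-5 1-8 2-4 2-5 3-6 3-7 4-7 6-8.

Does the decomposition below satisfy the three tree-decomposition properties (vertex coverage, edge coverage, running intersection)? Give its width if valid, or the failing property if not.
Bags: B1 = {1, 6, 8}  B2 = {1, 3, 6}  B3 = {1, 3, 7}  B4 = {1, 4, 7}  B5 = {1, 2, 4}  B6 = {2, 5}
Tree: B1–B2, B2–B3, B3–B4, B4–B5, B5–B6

A tree decomposition must satisfy three properties: every vertex lies in some bag; for every edge, both endpoints lie together in some bag; and for every vertex, the bags containing it form a connected subtree. Here edge (1,5) lies in no bag, so the decomposition is invalid.

No — edge (1,5) lies in no bag.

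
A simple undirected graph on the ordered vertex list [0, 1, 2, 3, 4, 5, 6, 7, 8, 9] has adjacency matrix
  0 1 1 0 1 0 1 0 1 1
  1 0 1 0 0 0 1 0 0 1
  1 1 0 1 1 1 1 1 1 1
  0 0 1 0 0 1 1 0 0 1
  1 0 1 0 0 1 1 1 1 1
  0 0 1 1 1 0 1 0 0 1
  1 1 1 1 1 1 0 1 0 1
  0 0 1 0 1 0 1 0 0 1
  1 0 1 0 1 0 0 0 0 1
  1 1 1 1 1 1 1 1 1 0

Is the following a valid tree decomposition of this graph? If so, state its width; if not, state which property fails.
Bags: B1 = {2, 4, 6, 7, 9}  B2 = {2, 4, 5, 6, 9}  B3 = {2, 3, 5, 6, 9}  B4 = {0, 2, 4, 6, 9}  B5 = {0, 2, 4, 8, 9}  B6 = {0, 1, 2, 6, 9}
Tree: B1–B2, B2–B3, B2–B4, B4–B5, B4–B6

Vertex coverage: the bags together contain {0, 1, 2, 3, 4, 5, 6, 7, 8, 9}, the full vertex set. Edge coverage: each edge of G has both endpoints in at least one bag. Running intersection: for every vertex, the bags containing it form a connected subtree. All three properties hold, so this is a valid tree decomposition of width max|bag| − 1 = 4, and hence tw(G) ≤ 4.

Yes; width 4.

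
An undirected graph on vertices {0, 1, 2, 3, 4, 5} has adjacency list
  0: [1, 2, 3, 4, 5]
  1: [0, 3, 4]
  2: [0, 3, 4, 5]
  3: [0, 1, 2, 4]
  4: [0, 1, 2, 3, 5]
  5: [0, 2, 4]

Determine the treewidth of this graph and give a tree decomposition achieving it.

Treewidth 3.
One optimal decomposition is:
Bags: B1 = {0, 2, 4, 5}  B2 = {0, 2, 3, 4}  B3 = {0, 1, 3, 4}
Tree: B1–B2, B2–B3

Each bag holds 4 vertices, so the decomposition has width 3, which upper-bounds the treewidth. Conversely, {0, 1, 3, 4} is a clique of size 4, and the vertices of any clique must share a bag in every tree decomposition; so some bag has ≥ 4 vertices and tw(G) ≥ 3. Hence tw(G) = 3 exactly.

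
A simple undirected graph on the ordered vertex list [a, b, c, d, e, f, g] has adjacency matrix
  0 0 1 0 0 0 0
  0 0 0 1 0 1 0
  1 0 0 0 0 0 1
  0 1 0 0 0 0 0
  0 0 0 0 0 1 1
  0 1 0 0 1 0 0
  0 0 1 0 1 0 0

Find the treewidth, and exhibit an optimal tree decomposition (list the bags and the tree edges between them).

The largest bag has 2 vertices, giving width 1; this decomposition certifies tw(G) ≤ 1. Any graph with an edge has treewidth ≥ 1, and G has the edge d–b. Therefore the treewidth is 1.

Treewidth 1.
Bags: B1 = {b, d}  B2 = {b, f}  B3 = {e, f}  B4 = {e, g}  B5 = {c, g}  B6 = {a, c}
Tree: B1–B2, B2–B3, B3–B4, B4–B5, B5–B6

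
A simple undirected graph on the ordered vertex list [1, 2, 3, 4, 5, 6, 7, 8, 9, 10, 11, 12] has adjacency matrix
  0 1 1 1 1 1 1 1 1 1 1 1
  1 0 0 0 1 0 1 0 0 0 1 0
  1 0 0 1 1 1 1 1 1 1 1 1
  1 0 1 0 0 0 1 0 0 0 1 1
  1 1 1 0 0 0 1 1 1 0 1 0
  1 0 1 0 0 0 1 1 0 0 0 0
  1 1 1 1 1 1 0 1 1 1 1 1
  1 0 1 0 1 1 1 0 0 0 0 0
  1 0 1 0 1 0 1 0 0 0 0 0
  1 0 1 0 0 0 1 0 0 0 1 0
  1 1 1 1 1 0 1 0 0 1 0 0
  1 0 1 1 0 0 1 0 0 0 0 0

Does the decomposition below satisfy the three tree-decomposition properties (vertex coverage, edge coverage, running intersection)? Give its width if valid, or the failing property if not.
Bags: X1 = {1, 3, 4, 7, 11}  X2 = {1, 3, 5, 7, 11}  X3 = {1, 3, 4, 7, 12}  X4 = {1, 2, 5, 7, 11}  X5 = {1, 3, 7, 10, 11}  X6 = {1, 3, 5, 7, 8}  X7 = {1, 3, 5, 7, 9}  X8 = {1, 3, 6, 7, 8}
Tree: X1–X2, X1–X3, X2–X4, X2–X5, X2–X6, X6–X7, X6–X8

Yes; width 4.

Checking the three conditions: (i) the bags cover all of {1, 2, 3, 4, 5, 6, 7, 8, 9, 10, 11, 12}; (ii) for each edge, some bag contains both endpoints; (iii) the bags containing any fixed vertex form a subtree. All hold, so the decomposition is valid with width 5 − 1 = 4.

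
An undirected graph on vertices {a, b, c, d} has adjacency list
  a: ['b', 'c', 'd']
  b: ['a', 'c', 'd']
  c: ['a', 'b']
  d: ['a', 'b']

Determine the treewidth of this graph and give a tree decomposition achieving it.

Treewidth 2.
Bags: B1 = {a, b, c}  B2 = {a, b, d}
Tree: B1–B2

The largest bag has 3 vertices, giving width 2; this decomposition certifies tw(G) ≤ 2. For the lower bound, the 3 vertices {a, b, d} are pairwise adjacent, and any tree decomposition puts a clique entirely inside one bag — forcing width ≥ 2. Combining the bounds, tw(G) = 2.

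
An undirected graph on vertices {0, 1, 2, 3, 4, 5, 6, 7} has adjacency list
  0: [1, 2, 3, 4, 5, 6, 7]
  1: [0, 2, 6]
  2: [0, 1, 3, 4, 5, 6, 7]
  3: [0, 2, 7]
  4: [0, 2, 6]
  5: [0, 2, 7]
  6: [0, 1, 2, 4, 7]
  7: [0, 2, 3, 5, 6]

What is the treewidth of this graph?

3

A width-3 tree decomposition is:
Bags: B1 = {0, 2, 4, 6}  B2 = {0, 2, 6, 7}  B3 = {0, 1, 2, 6}  B4 = {0, 2, 5, 7}  B5 = {0, 2, 3, 7}
Tree: B1–B2, B1–B3, B2–B4, B2–B5
Every bag has size at most 4, so the width is 4 − 1 = 3 and tw(G) ≤ 3. On the other hand G contains the 4-clique {0, 2, 3, 7}. A clique must lie in a single bag of any decomposition, so no decomposition can have width below 3. Therefore the treewidth is 3.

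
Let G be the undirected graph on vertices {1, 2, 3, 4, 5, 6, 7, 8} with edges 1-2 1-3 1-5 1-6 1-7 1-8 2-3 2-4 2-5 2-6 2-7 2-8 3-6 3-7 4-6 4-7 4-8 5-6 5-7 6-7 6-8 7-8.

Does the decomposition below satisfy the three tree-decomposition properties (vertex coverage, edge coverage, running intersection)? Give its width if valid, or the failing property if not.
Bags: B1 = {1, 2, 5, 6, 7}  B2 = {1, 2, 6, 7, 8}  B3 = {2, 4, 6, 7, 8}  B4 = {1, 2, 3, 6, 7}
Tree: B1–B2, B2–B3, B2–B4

Every vertex of G appears in some bag (union = {1, 2, 3, 4, 5, 6, 7, 8}); every edge is covered by a bag; and for each vertex v the set of bags containing v is connected in the bag tree. The decomposition is therefore valid. The largest bag has 5 vertices, so the width is 4.

Yes; width 4.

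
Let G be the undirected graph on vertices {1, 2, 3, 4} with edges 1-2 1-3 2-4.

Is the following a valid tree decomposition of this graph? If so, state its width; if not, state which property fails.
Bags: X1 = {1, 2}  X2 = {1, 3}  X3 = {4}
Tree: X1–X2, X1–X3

A tree decomposition must satisfy three properties: every vertex lies in some bag; for every edge, both endpoints lie together in some bag; and for every vertex, the bags containing it form a connected subtree. Here edge (2,4) lies in no bag, so the decomposition is invalid.

No — edge (2,4) lies in no bag.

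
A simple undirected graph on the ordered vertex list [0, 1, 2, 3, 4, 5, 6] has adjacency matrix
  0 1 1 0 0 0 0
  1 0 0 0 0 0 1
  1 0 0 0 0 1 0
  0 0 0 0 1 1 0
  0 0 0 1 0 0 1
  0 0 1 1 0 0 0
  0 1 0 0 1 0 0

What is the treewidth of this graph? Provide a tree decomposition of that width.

Every bag has size at most 3, so the width is 3 − 1 = 2 and tw(G) ≤ 2. Since 6–4–3–5–2–0–1–6 is a cycle in G, G is not acyclic. Forests are exactly the graphs of treewidth ≤ 1, so tw(G) ≥ 2. Combining the bounds, tw(G) = 2.

Treewidth 2.
One optimal decomposition is:
Bags: B1 = {3, 4, 6}  B2 = {3, 5, 6}  B3 = {2, 5, 6}  B4 = {0, 2, 6}  B5 = {0, 1, 6}
Tree: B1–B2, B2–B3, B3–B4, B4–B5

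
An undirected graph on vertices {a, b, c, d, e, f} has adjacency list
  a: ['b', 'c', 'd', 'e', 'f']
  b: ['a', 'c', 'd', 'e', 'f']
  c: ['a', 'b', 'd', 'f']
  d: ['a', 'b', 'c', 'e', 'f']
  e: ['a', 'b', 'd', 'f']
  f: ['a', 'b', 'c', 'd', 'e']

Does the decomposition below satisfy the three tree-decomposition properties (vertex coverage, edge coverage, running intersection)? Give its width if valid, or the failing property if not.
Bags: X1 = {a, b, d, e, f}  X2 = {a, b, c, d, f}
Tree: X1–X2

Checking the three conditions: (i) the bags cover all of {a, b, c, d, e, f}; (ii) for each edge, some bag contains both endpoints; (iii) the bags containing any fixed vertex form a subtree. All hold, so the decomposition is valid with width 5 − 1 = 4.

Yes; width 4.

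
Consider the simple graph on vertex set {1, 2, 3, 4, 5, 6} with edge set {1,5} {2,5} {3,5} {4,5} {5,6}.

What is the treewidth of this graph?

1

A width-1 tree decomposition is:
Bags: B1 = {5, 6}  B2 = {1, 5}  B3 = {2, 5}  B4 = {3, 5}  B5 = {4, 5}
Tree: B1–B2, B1–B3, B3–B4, B2–B5
The largest bag has 2 vertices, giving width 1; this decomposition certifies tw(G) ≤ 1. Any graph with an edge has treewidth ≥ 1, and G has the edge 5–6. Hence tw(G) = 1 exactly.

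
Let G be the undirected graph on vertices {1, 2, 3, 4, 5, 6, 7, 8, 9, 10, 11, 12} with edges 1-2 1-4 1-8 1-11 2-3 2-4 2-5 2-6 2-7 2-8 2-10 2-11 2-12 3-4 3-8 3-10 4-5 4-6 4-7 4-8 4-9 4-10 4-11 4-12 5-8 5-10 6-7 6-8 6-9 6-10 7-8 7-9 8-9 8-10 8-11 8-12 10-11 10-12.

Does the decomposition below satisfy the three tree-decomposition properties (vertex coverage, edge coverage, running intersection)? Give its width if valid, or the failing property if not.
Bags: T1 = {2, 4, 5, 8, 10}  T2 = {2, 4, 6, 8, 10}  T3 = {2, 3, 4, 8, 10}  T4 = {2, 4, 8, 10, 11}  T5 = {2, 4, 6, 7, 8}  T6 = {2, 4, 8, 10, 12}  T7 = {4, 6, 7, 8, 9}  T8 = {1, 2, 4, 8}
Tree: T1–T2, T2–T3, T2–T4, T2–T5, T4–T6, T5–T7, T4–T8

A tree decomposition must satisfy three properties: every vertex lies in some bag; for every edge, both endpoints lie together in some bag; and for every vertex, the bags containing it form a connected subtree. Here edge (11,1) lies in no bag, so the decomposition is invalid.

No — edge (11,1) lies in no bag.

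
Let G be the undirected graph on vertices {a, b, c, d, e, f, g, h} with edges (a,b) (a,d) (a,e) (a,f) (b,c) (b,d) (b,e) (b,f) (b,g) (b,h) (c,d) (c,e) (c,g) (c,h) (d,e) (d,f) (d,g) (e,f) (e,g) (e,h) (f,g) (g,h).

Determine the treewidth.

4

A width-4 tree decomposition is:
Bags: B1 = {b, c, d, e, g}  B2 = {b, c, e, g, h}  B3 = {b, d, e, f, g}  B4 = {a, b, d, e, f}
Tree: B1–B2, B1–B3, B3–B4
Each bag holds 5 vertices, so the decomposition has width 4, which upper-bounds the treewidth. For the lower bound, the 5 vertices {b, c, d, e, g} are pairwise adjacent, and any tree decomposition puts a clique entirely inside one bag — forcing width ≥ 4. Therefore the treewidth is 4.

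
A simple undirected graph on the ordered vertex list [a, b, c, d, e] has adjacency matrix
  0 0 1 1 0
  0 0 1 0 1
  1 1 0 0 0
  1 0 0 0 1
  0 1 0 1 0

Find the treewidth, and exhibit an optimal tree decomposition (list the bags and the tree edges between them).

Treewidth 2.
One optimal decomposition is:
Bags: B1 = {a, c, d}  B2 = {b, c, d}  B3 = {b, d, e}
Tree: B1–B2, B2–B3

Every bag has size at most 3, so the width is 3 − 1 = 2 and tw(G) ≤ 2. Since d–a–c–b–e–d is a cycle in G, G is not acyclic. Forests are exactly the graphs of treewidth ≤ 1, so tw(G) ≥ 2. Hence tw(G) = 2 exactly.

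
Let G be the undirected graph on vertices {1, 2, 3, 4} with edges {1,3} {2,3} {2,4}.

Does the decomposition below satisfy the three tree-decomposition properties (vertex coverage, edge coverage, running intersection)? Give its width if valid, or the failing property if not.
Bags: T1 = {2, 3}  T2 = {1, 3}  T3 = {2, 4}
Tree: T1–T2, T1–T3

Yes; width 1.

Checking the three conditions: (i) the bags cover all of {1, 2, 3, 4}; (ii) for each edge, some bag contains both endpoints; (iii) the bags containing any fixed vertex form a subtree. All hold, so the decomposition is valid with width 2 − 1 = 1.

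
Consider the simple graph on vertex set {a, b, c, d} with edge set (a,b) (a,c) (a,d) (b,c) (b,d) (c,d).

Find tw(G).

A width-3 tree decomposition is:
Bags: B1 = {a, b, c, d}
Tree: (single bag)
A single bag containing all 4 vertices is trivially a valid decomposition of width 3. Conversely, {a, b, c, d} is a clique of size 4, and the vertices of any clique must share a bag in every tree decomposition; so some bag has ≥ 4 vertices and tw(G) ≥ 3. Therefore the treewidth is 3.

3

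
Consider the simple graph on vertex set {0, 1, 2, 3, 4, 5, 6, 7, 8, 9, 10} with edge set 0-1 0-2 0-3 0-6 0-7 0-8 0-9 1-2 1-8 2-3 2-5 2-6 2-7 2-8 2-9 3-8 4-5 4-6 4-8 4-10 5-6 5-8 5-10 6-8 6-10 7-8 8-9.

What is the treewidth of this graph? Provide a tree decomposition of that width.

Treewidth 3.
One optimal decomposition is:
Bags: B1 = {2, 5, 6, 8}  B2 = {0, 2, 6, 8}  B3 = {0, 2, 7, 8}  B4 = {0, 2, 3, 8}  B5 = {4, 5, 6, 8}  B6 = {0, 1, 2, 8}  B7 = {0, 2, 8, 9}  B8 = {4, 5, 6, 10}
Tree: B1–B2, B2–B3, B2–B4, B1–B5, B4–B6, B3–B7, B5–B8

The largest bag has 4 vertices, giving width 3; this decomposition certifies tw(G) ≤ 3. For the lower bound, the 4 vertices {0, 1, 2, 8} are pairwise adjacent, and any tree decomposition puts a clique entirely inside one bag — forcing width ≥ 3. Hence tw(G) = 3 exactly.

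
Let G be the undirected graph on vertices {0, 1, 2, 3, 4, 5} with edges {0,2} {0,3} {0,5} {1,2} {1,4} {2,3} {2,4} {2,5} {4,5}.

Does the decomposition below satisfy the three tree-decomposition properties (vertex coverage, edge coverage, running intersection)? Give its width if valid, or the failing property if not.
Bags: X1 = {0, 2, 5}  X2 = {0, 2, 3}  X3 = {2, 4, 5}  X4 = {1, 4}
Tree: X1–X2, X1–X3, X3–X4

A tree decomposition must satisfy three properties: every vertex lies in some bag; for every edge, both endpoints lie together in some bag; and for every vertex, the bags containing it form a connected subtree. Here edge (2,1) lies in no bag, so the decomposition is invalid.

No — edge (2,1) lies in no bag.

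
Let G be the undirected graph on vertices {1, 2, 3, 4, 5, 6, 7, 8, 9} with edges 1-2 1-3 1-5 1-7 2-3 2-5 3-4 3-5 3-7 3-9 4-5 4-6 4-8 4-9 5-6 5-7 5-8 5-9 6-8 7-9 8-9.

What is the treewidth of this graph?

3

A width-3 tree decomposition is:
Bags: B1 = {3, 4, 5, 9}  B2 = {4, 5, 8, 9}  B3 = {4, 5, 6, 8}  B4 = {3, 5, 7, 9}  B5 = {1, 3, 5, 7}  B6 = {1, 2, 3, 5}
Tree: B1–B2, B2–B3, B1–B4, B4–B5, B5–B6
Every bag has size at most 4, so the width is 4 − 1 = 3 and tw(G) ≤ 3. On the other hand G contains the 4-clique {4, 5, 8, 9}. A clique must lie in a single bag of any decomposition, so no decomposition can have width below 3. The upper and lower bounds meet at 3, so that is the treewidth.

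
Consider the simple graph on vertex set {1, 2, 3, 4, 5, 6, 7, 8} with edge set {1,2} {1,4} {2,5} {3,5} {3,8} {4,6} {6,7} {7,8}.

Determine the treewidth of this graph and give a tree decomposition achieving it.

Treewidth 2.
Bags: B1 = {3, 7, 8}  B2 = {3, 5, 7}  B3 = {2, 5, 7}  B4 = {1, 2, 7}  B5 = {1, 4, 7}  B6 = {4, 6, 7}
Tree: B1–B2, B2–B3, B3–B4, B4–B5, B5–B6

Every bag has size at most 3, so the width is 3 − 1 = 2 and tw(G) ≤ 2. Since 7–8–3–5–2–1–4–6–7 is a cycle in G, G is not acyclic. Forests are exactly the graphs of treewidth ≤ 1, so tw(G) ≥ 2. Combining the bounds, tw(G) = 2.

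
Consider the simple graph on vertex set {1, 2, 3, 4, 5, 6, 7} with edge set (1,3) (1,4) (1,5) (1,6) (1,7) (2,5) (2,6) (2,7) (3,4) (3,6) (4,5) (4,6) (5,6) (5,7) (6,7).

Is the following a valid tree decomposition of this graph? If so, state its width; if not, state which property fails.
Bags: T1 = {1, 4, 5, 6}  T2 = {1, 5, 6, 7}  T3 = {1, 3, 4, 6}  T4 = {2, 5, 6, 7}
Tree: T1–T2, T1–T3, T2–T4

Checking the three conditions: (i) the bags cover all of {1, 2, 3, 4, 5, 6, 7}; (ii) for each edge, some bag contains both endpoints; (iii) the bags containing any fixed vertex form a subtree. All hold, so the decomposition is valid with width 4 − 1 = 3.

Yes; width 3.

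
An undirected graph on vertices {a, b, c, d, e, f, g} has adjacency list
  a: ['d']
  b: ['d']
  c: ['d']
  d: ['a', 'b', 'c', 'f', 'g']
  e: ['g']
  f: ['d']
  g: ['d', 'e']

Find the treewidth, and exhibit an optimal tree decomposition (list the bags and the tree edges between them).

The largest bag has 2 vertices, giving width 1; this decomposition certifies tw(G) ≤ 1. G has an edge, so its treewidth is at least 1. Hence tw(G) = 1 exactly.

Treewidth 1.
One optimal decomposition is:
Bags: B1 = {d, f}  B2 = {d, g}  B3 = {e, g}  B4 = {c, d}  B5 = {b, d}  B6 = {a, d}
Tree: B1–B2, B2–B3, B1–B4, B4–B5, B5–B6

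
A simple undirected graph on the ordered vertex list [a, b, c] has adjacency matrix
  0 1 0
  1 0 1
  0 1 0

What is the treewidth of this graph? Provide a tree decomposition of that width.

Treewidth 1.
One optimal decomposition is:
Bags: B1 = {a, b}  B2 = {b, c}
Tree: B1–B2

Every bag has size at most 2, so the width is 2 − 1 = 1 and tw(G) ≤ 1. G has an edge, so its treewidth is at least 1. Therefore the treewidth is 1.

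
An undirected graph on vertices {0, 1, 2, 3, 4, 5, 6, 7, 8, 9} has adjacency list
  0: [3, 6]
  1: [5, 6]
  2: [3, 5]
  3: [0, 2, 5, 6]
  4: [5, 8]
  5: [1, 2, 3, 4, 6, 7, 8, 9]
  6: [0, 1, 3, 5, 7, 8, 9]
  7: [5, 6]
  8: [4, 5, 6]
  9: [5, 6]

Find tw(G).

2

A width-2 tree decomposition is:
Bags: B1 = {3, 5, 6}  B2 = {5, 6, 7}  B3 = {2, 3, 5}  B4 = {5, 6, 8}  B5 = {0, 3, 6}  B6 = {1, 5, 6}  B7 = {4, 5, 8}  B8 = {5, 6, 9}
Tree: B1–B2, B1–B3, B2–B4, B1–B5, B4–B6, B4–B7, B1–B8
Each bag holds 3 vertices, so the decomposition has width 2, which upper-bounds the treewidth. On the other hand G contains the 3-clique {0, 3, 6}. A clique must lie in a single bag of any decomposition, so no decomposition can have width below 2. The upper and lower bounds meet at 2, so that is the treewidth.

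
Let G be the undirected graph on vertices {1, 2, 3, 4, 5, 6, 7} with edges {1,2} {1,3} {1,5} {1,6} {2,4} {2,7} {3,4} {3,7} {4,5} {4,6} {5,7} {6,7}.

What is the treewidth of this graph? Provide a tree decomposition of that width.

Treewidth 3.
Bags: B1 = {1, 2, 4, 7}  B2 = {1, 4, 6, 7}  B3 = {1, 3, 4, 7}  B4 = {1, 4, 5, 7}
Tree: B1–B2, B2–B3, B3–B4

Each bag holds 4 vertices, so the decomposition has width 3, which upper-bounds the treewidth. For the lower bound: the 4 vertex sets {1,2}, {4,6}, {7}, {3} are disjoint, each induces a connected subgraph, and every pair is joined by at least one edge of G. Contracting each set to a single vertex therefore yields K_{4} as a minor, and since treewidth is minor-monotone, tw(G) ≥ tw(K_{4}) = 3. Therefore the treewidth is 3.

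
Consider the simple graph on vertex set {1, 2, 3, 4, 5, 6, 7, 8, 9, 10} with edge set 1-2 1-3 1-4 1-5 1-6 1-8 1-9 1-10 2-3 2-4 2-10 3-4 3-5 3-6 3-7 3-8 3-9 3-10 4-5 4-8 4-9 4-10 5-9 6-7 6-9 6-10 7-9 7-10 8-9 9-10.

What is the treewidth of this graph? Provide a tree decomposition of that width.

Treewidth 4.
Bags: B1 = {1, 3, 6, 9, 10}  B2 = {1, 3, 4, 9, 10}  B3 = {1, 2, 3, 4, 10}  B4 = {1, 3, 4, 8, 9}  B5 = {1, 3, 4, 5, 9}  B6 = {3, 6, 7, 9, 10}
Tree: B1–B2, B2–B3, B2–B4, B4–B5, B1–B6

Every bag has size at most 5, so the width is 5 − 1 = 4 and tw(G) ≤ 4. On the other hand G contains the 5-clique {1, 3, 4, 8, 9}. A clique must lie in a single bag of any decomposition, so no decomposition can have width below 4. Hence tw(G) = 4 exactly.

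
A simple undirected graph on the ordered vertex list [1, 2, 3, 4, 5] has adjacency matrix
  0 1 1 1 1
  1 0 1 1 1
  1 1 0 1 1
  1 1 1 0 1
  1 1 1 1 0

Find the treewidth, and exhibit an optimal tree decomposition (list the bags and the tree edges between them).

Treewidth 4.
One such decomposition:
Bags: B1 = {1, 2, 3, 4, 5}
Tree: (single bag)

With just one bag of size 5, the width is 5 − 1 = 4, so tw(G) ≤ 4. Conversely, {1, 2, 3, 4, 5} is a clique of size 5, and the vertices of any clique must share a bag in every tree decomposition; so some bag has ≥ 5 vertices and tw(G) ≥ 4. Therefore the treewidth is 4.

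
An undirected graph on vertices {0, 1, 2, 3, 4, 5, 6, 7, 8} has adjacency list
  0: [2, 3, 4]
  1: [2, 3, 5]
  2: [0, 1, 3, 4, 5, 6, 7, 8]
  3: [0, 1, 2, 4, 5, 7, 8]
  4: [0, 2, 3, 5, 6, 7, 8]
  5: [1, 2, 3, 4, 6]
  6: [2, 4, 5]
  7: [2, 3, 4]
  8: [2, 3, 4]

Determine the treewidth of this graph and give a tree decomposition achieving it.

Treewidth 3.
One such decomposition:
Bags: B1 = {1, 2, 3, 5}  B2 = {2, 3, 4, 5}  B3 = {2, 4, 5, 6}  B4 = {2, 3, 4, 8}  B5 = {0, 2, 3, 4}  B6 = {2, 3, 4, 7}
Tree: B1–B2, B2–B3, B2–B4, B2–B5, B4–B6

Each bag holds 4 vertices, so the decomposition has width 3, which upper-bounds the treewidth. On the other hand G contains the 4-clique {1, 2, 3, 5}. A clique must lie in a single bag of any decomposition, so no decomposition can have width below 3. Combining the bounds, tw(G) = 3.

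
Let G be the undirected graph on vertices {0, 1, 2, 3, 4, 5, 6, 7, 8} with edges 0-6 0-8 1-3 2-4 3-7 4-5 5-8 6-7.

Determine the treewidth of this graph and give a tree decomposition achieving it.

Treewidth 1.
One such decomposition:
Bags: B1 = {2, 4}  B2 = {4, 5}  B3 = {5, 8}  B4 = {0, 8}  B5 = {0, 6}  B6 = {6, 7}  B7 = {3, 7}  B8 = {1, 3}
Tree: B1–B2, B2–B3, B3–B4, B4–B5, B5–B6, B6–B7, B7–B8

Each bag holds 2 vertices, so the decomposition has width 1, which upper-bounds the treewidth. Any graph with an edge has treewidth ≥ 1, and G has the edge 2–4. Therefore the treewidth is 1.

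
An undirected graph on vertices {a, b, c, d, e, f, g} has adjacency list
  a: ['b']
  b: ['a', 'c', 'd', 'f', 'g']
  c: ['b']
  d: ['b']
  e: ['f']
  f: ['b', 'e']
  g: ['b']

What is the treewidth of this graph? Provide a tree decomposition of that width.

The largest bag has 2 vertices, giving width 1; this decomposition certifies tw(G) ≤ 1. Any graph with an edge has treewidth ≥ 1, and G has the edge f–b. The upper and lower bounds meet at 1, so that is the treewidth.

Treewidth 1.
One optimal decomposition is:
Bags: B1 = {b, f}  B2 = {e, f}  B3 = {b, c}  B4 = {b, g}  B5 = {b, d}  B6 = {a, b}
Tree: B1–B2, B1–B3, B3–B4, B1–B5, B3–B6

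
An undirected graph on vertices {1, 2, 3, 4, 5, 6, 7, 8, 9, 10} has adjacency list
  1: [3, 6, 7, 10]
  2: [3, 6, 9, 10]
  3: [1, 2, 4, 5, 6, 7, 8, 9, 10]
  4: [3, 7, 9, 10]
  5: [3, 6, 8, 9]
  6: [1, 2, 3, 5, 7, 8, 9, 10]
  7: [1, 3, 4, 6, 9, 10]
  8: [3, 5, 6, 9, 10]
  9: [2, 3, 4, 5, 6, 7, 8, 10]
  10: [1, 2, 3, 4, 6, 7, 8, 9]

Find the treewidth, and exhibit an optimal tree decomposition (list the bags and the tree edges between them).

Treewidth 4.
One such decomposition:
Bags: B1 = {2, 3, 6, 9, 10}  B2 = {3, 6, 8, 9, 10}  B3 = {3, 6, 7, 9, 10}  B4 = {3, 5, 6, 8, 9}  B5 = {3, 4, 7, 9, 10}  B6 = {1, 3, 6, 7, 10}
Tree: B1–B2, B1–B3, B2–B4, B3–B5, B3–B6

Each bag holds 5 vertices, so the decomposition has width 4, which upper-bounds the treewidth. Conversely, {3, 4, 7, 9, 10} is a clique of size 5, and the vertices of any clique must share a bag in every tree decomposition; so some bag has ≥ 5 vertices and tw(G) ≥ 4. The upper and lower bounds meet at 4, so that is the treewidth.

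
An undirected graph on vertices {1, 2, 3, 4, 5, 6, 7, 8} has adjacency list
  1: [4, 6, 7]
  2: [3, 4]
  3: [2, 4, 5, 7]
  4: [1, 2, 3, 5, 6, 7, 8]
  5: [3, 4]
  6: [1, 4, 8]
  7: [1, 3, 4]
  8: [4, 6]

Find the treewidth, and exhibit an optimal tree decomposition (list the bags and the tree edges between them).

The largest bag has 3 vertices, giving width 2; this decomposition certifies tw(G) ≤ 2. On the other hand G contains the 3-clique {4, 6, 8}. A clique must lie in a single bag of any decomposition, so no decomposition can have width below 2. Therefore the treewidth is 2.

Treewidth 2.
One optimal decomposition is:
Bags: B1 = {3, 4, 7}  B2 = {3, 4, 5}  B3 = {2, 3, 4}  B4 = {1, 4, 7}  B5 = {1, 4, 6}  B6 = {4, 6, 8}
Tree: B1–B2, B2–B3, B1–B4, B4–B5, B5–B6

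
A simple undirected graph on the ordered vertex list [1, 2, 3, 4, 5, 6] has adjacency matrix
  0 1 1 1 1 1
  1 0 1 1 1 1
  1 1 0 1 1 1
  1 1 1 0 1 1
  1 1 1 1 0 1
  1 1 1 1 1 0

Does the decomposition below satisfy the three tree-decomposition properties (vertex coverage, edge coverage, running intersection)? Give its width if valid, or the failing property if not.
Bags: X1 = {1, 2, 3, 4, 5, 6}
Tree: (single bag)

Checking the three conditions: (i) the bags cover all of {1, 2, 3, 4, 5, 6}; (ii) for each edge, some bag contains both endpoints; (iii) the bags containing any fixed vertex form a subtree. All hold, so the decomposition is valid with width 6 − 1 = 5.

Yes; width 5.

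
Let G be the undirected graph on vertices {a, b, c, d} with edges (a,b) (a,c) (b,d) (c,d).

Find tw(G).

2

A width-2 tree decomposition is:
Bags: B1 = {a, c, d}  B2 = {a, b, d}
Tree: B1–B2
The largest bag has 3 vertices, giving width 2; this decomposition certifies tw(G) ≤ 2. The edges d–c–a–b–d form a cycle, so G is not a tree and its treewidth is at least 2. Therefore the treewidth is 2.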